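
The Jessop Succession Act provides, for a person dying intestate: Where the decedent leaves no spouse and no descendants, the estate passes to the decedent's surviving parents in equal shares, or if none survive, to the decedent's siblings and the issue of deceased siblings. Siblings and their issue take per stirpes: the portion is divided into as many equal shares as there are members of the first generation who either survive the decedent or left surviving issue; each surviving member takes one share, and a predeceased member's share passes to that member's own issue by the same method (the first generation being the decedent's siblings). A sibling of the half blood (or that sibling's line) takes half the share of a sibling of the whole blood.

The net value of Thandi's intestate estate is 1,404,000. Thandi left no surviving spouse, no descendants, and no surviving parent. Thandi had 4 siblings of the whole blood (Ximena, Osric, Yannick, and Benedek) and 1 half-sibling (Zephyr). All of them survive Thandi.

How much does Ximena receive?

Ximena receives 312,000.

The entire 1,404,000 passes to the siblings and their issue.
Counting each half-blood sibling's line as half a unit, there are 9/2 units in 1,404,000, so one unit is 312,000. Whole-blood lines (Ximena, Osric, Yannick, and Benedek) take 312,000 each; half-blood lines (Zephyr) take 156,000 each.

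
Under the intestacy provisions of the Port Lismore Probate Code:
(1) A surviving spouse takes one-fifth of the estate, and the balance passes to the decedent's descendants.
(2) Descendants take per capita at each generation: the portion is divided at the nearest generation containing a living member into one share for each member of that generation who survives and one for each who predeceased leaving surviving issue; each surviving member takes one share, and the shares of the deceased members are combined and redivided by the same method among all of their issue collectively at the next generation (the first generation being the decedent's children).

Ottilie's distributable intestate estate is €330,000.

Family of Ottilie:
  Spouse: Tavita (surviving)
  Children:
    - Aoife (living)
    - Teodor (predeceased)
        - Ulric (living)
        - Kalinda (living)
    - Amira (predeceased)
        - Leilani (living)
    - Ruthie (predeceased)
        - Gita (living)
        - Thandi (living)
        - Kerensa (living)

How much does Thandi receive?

Tavita takes one-fifth of €330,000 = €66,000. The remaining €264,000 passes to the descendants.
The descendants' portion (€264,000) is divided at the children's generation into 4 shares of €66,000. Aoife takes €66,000. The 3 shares of the deceased (Teodor, Amira, and Ruthie) are combined into a pool of €198,000.
That pool (€198,000) is divided at the grandchildren's generation equally among Ulric, Kalinda, Leilani, Gita, Thandi, and Kerensa: €33,000 each.

Thandi receives €33,000.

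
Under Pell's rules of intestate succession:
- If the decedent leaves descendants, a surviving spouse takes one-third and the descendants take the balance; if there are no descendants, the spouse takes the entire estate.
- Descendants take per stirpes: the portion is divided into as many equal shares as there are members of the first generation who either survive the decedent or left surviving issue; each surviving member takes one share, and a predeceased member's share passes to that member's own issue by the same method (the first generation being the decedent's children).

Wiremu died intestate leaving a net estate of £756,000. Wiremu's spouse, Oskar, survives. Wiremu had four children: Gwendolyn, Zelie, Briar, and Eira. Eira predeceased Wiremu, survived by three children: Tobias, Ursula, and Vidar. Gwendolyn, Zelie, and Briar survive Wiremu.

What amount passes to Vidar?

Oskar takes one-third of £756,000 = £252,000. The remaining £504,000 passes to the descendants.
The descendants' portion (£504,000) is divided into 4 shares of £126,000: Gwendolyn, Zelie, and Briar each take £126,000; Eira's £126,000 share passes to Eira's issue.
Eira's share (£126,000) is divided into 3 shares of £42,000: Tobias, Ursula, and Vidar each take £42,000.

Vidar receives £42,000.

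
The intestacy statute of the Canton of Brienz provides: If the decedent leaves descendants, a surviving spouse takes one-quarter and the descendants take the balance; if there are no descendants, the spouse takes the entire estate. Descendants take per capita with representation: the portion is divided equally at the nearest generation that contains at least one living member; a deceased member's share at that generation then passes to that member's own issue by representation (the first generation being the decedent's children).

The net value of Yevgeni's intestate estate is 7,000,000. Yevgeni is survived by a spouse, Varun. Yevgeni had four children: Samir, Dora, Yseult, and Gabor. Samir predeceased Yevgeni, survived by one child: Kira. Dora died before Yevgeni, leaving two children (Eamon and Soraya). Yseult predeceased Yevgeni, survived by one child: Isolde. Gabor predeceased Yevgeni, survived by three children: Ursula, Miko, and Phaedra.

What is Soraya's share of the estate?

Varun takes one-quarter of 7,000,000 = 1,750,000. The remaining 5,250,000 passes to the descendants.
No child survives, so the initial division is made at the grandchildren's generation.
The descendants' portion (5,250,000) is divided into 7 shares of 750,000: Kira, Eamon, Soraya, Isolde, Ursula, Miko, and Phaedra each take 750,000.

Soraya receives 750,000.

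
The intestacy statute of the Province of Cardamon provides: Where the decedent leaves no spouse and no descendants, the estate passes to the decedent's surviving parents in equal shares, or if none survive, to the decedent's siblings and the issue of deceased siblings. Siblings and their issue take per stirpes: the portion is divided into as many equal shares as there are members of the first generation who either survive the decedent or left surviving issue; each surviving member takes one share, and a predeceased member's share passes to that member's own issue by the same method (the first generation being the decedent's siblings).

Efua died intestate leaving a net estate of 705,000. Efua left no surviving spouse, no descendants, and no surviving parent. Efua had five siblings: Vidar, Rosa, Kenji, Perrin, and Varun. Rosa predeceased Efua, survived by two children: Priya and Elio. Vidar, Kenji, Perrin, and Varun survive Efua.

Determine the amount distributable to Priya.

Priya receives 70,500.

The entire 705,000 passes to the siblings and their issue.
That amount (705,000) is divided into 5 shares of 141,000: Vidar, Kenji, Perrin, and Varun each take 141,000; Rosa's 141,000 share passes to Rosa's issue.
Rosa's share (141,000) is divided into 2 shares of 70,500: Priya and Elio each take 70,500.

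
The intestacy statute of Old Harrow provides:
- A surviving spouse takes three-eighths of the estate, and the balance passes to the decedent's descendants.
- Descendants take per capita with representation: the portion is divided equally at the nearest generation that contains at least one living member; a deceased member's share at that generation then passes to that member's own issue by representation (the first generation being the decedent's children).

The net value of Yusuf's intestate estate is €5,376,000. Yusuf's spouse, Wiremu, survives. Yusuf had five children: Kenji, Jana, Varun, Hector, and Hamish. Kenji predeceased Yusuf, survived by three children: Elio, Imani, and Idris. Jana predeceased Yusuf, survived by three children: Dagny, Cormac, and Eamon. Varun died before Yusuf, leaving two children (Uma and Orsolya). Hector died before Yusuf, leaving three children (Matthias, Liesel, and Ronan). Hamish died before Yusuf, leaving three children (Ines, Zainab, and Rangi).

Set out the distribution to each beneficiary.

Wiremu: €2,016,000; Elio: €240,000; Imani: €240,000; Idris: €240,000; Dagny: €240,000; Cormac: €240,000; Eamon: €240,000; Uma: €240,000; Orsolya: €240,000; Matthias: €240,000; Liesel: €240,000; Ronan: €240,000; Ines: €240,000; Zainab: €240,000; Rangi: €240,000

Wiremu takes three-eighths of €5,376,000 = €2,016,000. The remaining €3,360,000 passes to the descendants.
No child survives, so the initial division is made at the grandchildren's generation.
The descendants' portion (€3,360,000) is divided into 14 shares of €240,000: Elio, Imani, Idris, Dagny, Cormac, Eamon, Uma, Orsolya, Matthias, Liesel, Ronan, Ines, Zainab, and Rangi each take €240,000.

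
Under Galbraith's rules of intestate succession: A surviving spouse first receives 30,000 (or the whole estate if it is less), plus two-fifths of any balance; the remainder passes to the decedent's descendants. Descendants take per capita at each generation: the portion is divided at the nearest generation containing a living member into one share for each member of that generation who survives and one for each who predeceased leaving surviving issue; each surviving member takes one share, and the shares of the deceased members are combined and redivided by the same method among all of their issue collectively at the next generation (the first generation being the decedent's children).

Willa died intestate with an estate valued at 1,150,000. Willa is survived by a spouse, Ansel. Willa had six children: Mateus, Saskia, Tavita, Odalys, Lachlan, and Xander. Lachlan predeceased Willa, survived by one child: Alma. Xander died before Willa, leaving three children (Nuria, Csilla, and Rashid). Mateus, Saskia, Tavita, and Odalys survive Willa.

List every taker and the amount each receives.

Ansel first takes 30,000, leaving a balance of 1,120,000. Ansel then takes two-fifths of the balance (448,000), for a total of 478,000. The remaining 672,000 passes to the descendants.
The descendants' portion (672,000) is divided at the children's generation into 6 shares of 112,000. Mateus, Saskia, Tavita, and Odalys each take 112,000. The 2 shares of the deceased (Lachlan and Xander) are combined into a pool of 224,000.
That pool (224,000) is divided at the grandchildren's generation equally among Alma, Nuria, Csilla, and Rashid: 56,000 each.

Ansel: 478,000; Mateus: 112,000; Saskia: 112,000; Tavita: 112,000; Odalys: 112,000; Alma: 56,000; Nuria: 56,000; Csilla: 56,000; Rashid: 56,000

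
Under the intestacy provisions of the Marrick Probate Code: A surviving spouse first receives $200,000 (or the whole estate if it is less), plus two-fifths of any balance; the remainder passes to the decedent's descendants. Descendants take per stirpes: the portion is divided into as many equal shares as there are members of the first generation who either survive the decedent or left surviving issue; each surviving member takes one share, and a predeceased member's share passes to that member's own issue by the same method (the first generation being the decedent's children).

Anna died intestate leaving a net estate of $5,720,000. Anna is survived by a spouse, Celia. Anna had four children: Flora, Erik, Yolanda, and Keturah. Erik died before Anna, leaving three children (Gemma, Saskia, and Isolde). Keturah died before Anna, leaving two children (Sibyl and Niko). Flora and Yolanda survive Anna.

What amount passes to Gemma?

Celia first takes $200,000, leaving a balance of $5,520,000. Celia then takes two-fifths of the balance ($2,208,000), for a total of $2,408,000. The remaining $3,312,000 passes to the descendants.
The descendants' portion ($3,312,000) is divided into 4 shares of $828,000: Flora and Yolanda each take $828,000; Erik's $828,000 share passes to Erik's issue; Keturah's $828,000 share passes to Keturah's issue.
Erik's share ($828,000) is divided into 3 shares of $276,000: Gemma, Saskia, and Isolde each take $276,000.
Keturah's share ($828,000) is divided into 2 shares of $414,000: Sibyl and Niko each take $414,000.

Gemma receives $276,000.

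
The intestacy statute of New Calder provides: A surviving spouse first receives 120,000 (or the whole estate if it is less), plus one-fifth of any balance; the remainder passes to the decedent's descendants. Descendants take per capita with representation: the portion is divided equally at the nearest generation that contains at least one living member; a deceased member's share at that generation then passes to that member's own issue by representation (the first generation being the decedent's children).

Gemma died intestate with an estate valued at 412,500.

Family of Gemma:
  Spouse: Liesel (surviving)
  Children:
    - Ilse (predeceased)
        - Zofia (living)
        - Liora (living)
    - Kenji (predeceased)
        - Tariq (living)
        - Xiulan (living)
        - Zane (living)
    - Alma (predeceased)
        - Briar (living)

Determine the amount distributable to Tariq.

Liesel first takes 120,000, leaving a balance of 292,500. Liesel then takes one-fifth of the balance (58,500), for a total of 178,500. The remaining 234,000 passes to the descendants.
No child survives, so the initial division is made at the grandchildren's generation.
The descendants' portion (234,000) is divided into 6 shares of 39,000: Zofia, Liora, Tariq, Xiulan, Zane, and Briar each take 39,000.

Tariq receives 39,000.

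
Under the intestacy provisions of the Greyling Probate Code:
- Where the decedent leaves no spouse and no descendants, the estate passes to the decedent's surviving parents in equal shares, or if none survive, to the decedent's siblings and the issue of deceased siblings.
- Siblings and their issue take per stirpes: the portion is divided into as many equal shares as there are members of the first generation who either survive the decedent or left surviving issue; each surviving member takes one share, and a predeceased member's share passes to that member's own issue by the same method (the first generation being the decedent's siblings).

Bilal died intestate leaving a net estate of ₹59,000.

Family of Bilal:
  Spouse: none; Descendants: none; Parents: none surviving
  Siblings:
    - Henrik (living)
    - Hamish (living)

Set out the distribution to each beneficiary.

The entire ₹59,000 passes to the siblings and their issue.
That amount (₹59,000) is divided into 2 shares of ₹29,500: Henrik and Hamish each take ₹29,500.

Henrik: ₹29,500; Hamish: ₹29,500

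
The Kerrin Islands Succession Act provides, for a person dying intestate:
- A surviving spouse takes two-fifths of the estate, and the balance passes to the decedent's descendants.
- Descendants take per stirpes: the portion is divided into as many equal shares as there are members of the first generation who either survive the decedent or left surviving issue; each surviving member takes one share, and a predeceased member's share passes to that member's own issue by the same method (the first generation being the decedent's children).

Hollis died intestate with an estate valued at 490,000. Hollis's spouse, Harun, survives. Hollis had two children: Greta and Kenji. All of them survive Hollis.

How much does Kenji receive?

Kenji receives 147,000.

Harun takes two-fifths of 490,000 = 196,000. The remaining 294,000 passes to the descendants.
The descendants' portion (294,000) is divided into 2 shares of 147,000: Greta and Kenji each take 147,000.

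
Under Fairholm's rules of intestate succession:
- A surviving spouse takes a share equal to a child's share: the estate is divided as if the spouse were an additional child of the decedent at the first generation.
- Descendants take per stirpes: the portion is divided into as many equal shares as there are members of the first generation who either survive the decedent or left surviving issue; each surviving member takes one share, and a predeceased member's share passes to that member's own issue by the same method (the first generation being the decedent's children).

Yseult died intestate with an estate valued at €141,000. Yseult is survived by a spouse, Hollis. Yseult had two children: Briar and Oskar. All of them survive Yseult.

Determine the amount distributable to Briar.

The spouse counts as an additional share at the children's level, so there are 3 primary shares of €47,000. Hollis takes one such share (€47,000).
The children's combined portion (€94,000) is divided into 2 shares of €47,000: Briar and Oskar each take €47,000.

Briar receives €47,000.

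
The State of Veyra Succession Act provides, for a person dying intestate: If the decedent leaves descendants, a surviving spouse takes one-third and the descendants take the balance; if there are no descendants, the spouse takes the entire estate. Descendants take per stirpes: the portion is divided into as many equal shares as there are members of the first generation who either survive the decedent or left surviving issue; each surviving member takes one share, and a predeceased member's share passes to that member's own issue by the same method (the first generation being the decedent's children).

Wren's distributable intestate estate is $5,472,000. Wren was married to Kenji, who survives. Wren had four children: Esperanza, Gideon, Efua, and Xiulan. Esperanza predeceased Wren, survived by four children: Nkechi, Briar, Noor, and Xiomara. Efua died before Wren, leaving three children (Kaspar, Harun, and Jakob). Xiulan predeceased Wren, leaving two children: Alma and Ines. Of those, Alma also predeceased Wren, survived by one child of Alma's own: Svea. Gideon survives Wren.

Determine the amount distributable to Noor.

Kenji takes one-third of $5,472,000 = $1,824,000. The remaining $3,648,000 passes to the descendants.
The descendants' portion ($3,648,000) is divided into 4 shares of $912,000: Gideon takes $912,000; Esperanza's $912,000 share passes to Esperanza's issue; Efua's $912,000 share passes to Efua's issue; Xiulan's $912,000 share passes to Xiulan's issue.
Esperanza's share ($912,000) is divided into 4 shares of $228,000: Nkechi, Briar, Noor, and Xiomara each take $228,000.
Efua's share ($912,000) is divided into 3 shares of $304,000: Kaspar, Harun, and Jakob each take $304,000.
Xiulan's share ($912,000) is divided into 2 shares of $456,000: Ines takes $456,000; Alma's $456,000 share passes to Alma's issue.
Alma's share ($456,000) passes entirely to Svea.

Noor receives $228,000.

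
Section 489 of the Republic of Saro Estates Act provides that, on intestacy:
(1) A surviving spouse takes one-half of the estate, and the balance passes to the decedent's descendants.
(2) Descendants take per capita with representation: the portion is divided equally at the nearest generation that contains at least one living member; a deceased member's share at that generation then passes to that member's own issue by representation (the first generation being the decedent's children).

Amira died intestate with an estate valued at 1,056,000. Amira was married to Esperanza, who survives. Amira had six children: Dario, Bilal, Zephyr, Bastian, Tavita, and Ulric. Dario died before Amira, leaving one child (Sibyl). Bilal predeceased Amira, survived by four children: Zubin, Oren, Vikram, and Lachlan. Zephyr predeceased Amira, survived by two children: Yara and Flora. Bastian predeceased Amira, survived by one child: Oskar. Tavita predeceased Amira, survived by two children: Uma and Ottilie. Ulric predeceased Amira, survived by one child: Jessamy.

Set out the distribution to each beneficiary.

Esperanza takes one-half of 1,056,000 = 528,000. The remaining 528,000 passes to the descendants.
No child survives, so the initial division is made at the grandchildren's generation.
The descendants' portion (528,000) is divided into 11 shares of 48,000: Sibyl, Zubin, Oren, Vikram, Lachlan, Yara, Flora, Oskar, Uma, Ottilie, and Jessamy each take 48,000.

Esperanza: 528,000; Sibyl: 48,000; Zubin: 48,000; Oren: 48,000; Vikram: 48,000; Lachlan: 48,000; Yara: 48,000; Flora: 48,000; Oskar: 48,000; Uma: 48,000; Ottilie: 48,000; Jessamy: 48,000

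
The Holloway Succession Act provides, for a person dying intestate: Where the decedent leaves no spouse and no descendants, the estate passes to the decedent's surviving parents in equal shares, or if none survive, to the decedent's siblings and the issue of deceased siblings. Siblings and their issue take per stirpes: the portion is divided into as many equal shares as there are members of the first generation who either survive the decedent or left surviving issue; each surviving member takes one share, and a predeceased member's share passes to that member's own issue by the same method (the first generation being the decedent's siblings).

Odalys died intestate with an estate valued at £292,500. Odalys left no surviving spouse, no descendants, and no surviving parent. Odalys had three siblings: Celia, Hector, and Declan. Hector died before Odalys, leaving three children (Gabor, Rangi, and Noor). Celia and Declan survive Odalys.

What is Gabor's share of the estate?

The entire £292,500 passes to the siblings and their issue.
That amount (£292,500) is divided into 3 shares of £97,500: Celia and Declan each take £97,500; Hector's £97,500 share passes to Hector's issue.
Hector's share (£97,500) is divided into 3 shares of £32,500: Gabor, Rangi, and Noor each take £32,500.

Gabor receives £32,500.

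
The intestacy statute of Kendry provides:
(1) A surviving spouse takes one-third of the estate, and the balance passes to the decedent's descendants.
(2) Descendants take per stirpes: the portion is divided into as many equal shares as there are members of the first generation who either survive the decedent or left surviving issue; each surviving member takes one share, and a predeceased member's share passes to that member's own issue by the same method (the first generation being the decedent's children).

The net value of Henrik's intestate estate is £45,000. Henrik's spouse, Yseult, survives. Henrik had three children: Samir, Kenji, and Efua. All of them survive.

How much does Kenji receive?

Yseult takes one-third of £45,000 = £15,000. The remaining £30,000 passes to the descendants.
The descendants' portion (£30,000) is divided into 3 shares of £10,000: Samir, Kenji, and Efua each take £10,000.

Kenji receives £10,000.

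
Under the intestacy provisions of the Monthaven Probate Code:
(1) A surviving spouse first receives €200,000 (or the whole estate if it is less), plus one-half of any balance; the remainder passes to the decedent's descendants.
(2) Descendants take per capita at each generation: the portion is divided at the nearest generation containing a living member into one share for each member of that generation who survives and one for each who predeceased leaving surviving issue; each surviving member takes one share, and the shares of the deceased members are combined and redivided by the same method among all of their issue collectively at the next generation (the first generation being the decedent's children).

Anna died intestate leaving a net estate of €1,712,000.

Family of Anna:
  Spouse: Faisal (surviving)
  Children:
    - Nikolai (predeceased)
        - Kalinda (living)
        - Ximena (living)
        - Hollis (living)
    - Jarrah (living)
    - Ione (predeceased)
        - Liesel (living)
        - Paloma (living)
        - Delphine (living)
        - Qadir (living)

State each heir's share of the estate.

Faisal first takes €200,000, leaving a balance of €1,512,000. Faisal then takes one-half of the balance (€756,000), for a total of €956,000. The remaining €756,000 passes to the descendants.
The descendants' portion (€756,000) is divided at the children's generation into 3 shares of €252,000. Jarrah takes €252,000. The 2 shares of the deceased (Nikolai and Ione) are combined into a pool of €504,000.
That pool (€504,000) is divided at the grandchildren's generation equally among Kalinda, Ximena, Hollis, Liesel, Paloma, Delphine, and Qadir: €72,000 each.

Faisal: €956,000; Kalinda: €72,000; Ximena: €72,000; Hollis: €72,000; Jarrah: €252,000; Liesel: €72,000; Paloma: €72,000; Delphine: €72,000; Qadir: €72,000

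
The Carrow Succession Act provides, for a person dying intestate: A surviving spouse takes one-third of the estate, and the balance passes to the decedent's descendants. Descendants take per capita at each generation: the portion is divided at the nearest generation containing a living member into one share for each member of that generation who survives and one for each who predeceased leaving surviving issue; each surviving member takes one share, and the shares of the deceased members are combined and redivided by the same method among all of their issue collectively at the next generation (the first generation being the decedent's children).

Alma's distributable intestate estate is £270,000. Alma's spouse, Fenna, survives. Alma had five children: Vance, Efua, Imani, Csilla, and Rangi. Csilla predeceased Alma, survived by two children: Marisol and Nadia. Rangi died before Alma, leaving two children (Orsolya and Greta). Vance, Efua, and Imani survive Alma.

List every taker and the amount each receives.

Fenna: £90,000; Vance: £36,000; Efua: £36,000; Imani: £36,000; Marisol: £18,000; Nadia: £18,000; Orsolya: £18,000; Greta: £18,000

Fenna takes one-third of £270,000 = £90,000. The remaining £180,000 passes to the descendants.
The descendants' portion (£180,000) is divided at the children's generation into 5 shares of £36,000. Vance, Efua, and Imani each take £36,000. The 2 shares of the deceased (Csilla and Rangi) are combined into a pool of £72,000.
That pool (£72,000) is divided at the grandchildren's generation equally among Marisol, Nadia, Orsolya, and Greta: £18,000 each.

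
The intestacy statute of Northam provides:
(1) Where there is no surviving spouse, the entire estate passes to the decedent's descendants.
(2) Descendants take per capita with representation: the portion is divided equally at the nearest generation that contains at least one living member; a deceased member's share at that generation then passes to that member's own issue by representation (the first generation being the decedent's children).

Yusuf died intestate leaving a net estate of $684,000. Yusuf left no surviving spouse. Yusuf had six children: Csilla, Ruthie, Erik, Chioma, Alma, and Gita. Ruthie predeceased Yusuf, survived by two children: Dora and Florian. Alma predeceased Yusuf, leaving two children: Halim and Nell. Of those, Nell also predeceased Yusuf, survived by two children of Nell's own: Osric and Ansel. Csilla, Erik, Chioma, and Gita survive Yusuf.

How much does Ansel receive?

Ansel receives $28,500.

The entire $684,000 passes to the descendants.
That amount ($684,000) is divided into 6 shares of $114,000: Csilla, Erik, Chioma, and Gita each take $114,000; Ruthie's $114,000 share passes to Ruthie's issue; Alma's $114,000 share passes to Alma's issue.
Ruthie's share ($114,000) is divided into 2 shares of $57,000: Dora and Florian each take $57,000.
Alma's share ($114,000) is divided into 2 shares of $57,000: Halim takes $57,000; Nell's $57,000 share passes to Nell's issue.
Nell's share ($57,000) is divided into 2 shares of $28,500: Osric and Ansel each take $28,500.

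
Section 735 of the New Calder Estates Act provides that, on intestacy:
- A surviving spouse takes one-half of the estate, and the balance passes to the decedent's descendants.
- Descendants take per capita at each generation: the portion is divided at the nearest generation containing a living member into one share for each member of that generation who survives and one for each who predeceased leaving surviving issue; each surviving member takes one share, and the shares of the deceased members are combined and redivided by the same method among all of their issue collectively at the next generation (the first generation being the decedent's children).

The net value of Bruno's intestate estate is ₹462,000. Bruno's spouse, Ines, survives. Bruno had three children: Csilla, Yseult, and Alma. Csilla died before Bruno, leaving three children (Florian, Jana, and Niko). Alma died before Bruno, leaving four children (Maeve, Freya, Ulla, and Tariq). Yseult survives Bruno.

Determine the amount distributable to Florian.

Florian receives ₹22,000.

Ines takes one-half of ₹462,000 = ₹231,000. The remaining ₹231,000 passes to the descendants.
The descendants' portion (₹231,000) is divided at the children's generation into 3 shares of ₹77,000. Yseult takes ₹77,000. The 2 shares of the deceased (Csilla and Alma) are combined into a pool of ₹154,000.
That pool (₹154,000) is divided at the grandchildren's generation equally among Florian, Jana, Niko, Maeve, Freya, Ulla, and Tariq: ₹22,000 each.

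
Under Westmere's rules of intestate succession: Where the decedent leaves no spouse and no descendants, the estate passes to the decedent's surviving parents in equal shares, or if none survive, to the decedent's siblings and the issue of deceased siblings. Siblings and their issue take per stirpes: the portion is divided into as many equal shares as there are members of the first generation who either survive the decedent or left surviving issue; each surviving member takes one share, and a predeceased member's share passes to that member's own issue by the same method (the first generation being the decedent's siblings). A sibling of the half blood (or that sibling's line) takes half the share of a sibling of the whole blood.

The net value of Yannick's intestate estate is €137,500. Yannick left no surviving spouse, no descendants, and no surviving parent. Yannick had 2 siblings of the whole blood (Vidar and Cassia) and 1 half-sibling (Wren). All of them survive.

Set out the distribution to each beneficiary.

Vidar: €55,000; Wren: €27,500; Cassia: €55,000

The entire €137,500 passes to the siblings and their issue.
Counting each half-blood sibling's line as half a unit, there are 5/2 units in €137,500, so one unit is €55,000. Whole-blood lines (Vidar and Cassia) take €55,000 each; half-blood lines (Wren) take €27,500 each.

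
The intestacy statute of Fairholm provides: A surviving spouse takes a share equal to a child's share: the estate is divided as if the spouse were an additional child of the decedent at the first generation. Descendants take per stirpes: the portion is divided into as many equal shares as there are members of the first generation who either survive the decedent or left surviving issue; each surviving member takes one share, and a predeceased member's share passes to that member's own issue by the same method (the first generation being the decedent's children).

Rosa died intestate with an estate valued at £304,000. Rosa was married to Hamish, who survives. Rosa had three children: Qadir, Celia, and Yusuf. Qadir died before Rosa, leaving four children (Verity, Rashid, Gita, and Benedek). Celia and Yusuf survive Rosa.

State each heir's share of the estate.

Hamish: £76,000; Verity: £19,000; Rashid: £19,000; Gita: £19,000; Benedek: £19,000; Celia: £76,000; Yusuf: £76,000

The spouse counts as an additional share at the children's level, so there are 4 primary shares of £76,000. Hamish takes one such share (£76,000).
The children's combined portion (£228,000) is divided into 3 shares of £76,000: Celia and Yusuf each take £76,000; Qadir's £76,000 share passes to Qadir's issue.
Qadir's share (£76,000) is divided into 4 shares of £19,000: Verity, Rashid, Gita, and Benedek each take £19,000.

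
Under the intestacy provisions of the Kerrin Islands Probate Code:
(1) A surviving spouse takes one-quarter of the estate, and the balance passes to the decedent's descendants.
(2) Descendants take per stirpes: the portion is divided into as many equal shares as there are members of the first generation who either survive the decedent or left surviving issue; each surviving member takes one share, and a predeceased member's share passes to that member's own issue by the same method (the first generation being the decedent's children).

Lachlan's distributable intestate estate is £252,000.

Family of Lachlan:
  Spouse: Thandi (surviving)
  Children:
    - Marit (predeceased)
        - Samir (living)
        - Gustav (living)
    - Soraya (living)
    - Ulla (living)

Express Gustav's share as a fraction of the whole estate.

Gustav receives 1/8 of the estate.

Thandi takes one-quarter of £252,000 = £63,000. The remaining £189,000 passes to the descendants.
The descendants' portion (£189,000) is divided into 3 shares of £63,000: Soraya and Ulla each take £63,000; Marit's £63,000 share passes to Marit's issue.
Marit's share (£63,000) is divided into 2 shares of £31,500: Samir and Gustav each take £31,500.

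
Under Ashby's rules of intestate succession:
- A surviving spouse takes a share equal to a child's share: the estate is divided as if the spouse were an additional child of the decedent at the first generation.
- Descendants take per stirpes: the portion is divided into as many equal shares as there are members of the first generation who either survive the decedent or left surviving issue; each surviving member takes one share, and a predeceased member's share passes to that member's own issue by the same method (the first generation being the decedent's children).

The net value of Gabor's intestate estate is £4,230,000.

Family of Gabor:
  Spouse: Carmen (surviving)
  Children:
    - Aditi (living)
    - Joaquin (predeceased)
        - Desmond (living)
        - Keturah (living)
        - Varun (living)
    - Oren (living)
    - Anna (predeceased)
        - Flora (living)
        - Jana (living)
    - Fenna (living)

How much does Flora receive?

The spouse counts as an additional share at the children's level, so there are 6 primary shares of £705,000. Carmen takes one such share (£705,000).
The children's combined portion (£3,525,000) is divided into 5 shares of £705,000: Aditi, Oren, and Fenna each take £705,000; Joaquin's £705,000 share passes to Joaquin's issue; Anna's £705,000 share passes to Anna's issue.
Joaquin's share (£705,000) is divided into 3 shares of £235,000: Desmond, Keturah, and Varun each take £235,000.
Anna's share (£705,000) is divided into 2 shares of £352,500: Flora and Jana each take £352,500.

Flora receives £352,500.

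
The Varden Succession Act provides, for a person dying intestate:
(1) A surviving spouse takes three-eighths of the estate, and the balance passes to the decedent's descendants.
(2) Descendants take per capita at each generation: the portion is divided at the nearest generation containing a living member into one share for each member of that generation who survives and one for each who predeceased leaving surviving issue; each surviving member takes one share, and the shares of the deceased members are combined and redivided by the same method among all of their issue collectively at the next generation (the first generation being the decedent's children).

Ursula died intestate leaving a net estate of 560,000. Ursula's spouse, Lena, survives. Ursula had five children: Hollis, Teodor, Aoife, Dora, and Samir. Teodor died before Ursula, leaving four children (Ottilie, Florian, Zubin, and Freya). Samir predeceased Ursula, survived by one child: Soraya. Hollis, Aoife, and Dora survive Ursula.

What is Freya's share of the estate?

Lena takes three-eighths of 560,000 = 210,000. The remaining 350,000 passes to the descendants.
The descendants' portion (350,000) is divided at the children's generation into 5 shares of 70,000. Hollis, Aoife, and Dora each take 70,000. The 2 shares of the deceased (Teodor and Samir) are combined into a pool of 140,000.
That pool (140,000) is divided at the grandchildren's generation equally among Ottilie, Florian, Zubin, Freya, and Soraya: 28,000 each.

Freya receives 28,000.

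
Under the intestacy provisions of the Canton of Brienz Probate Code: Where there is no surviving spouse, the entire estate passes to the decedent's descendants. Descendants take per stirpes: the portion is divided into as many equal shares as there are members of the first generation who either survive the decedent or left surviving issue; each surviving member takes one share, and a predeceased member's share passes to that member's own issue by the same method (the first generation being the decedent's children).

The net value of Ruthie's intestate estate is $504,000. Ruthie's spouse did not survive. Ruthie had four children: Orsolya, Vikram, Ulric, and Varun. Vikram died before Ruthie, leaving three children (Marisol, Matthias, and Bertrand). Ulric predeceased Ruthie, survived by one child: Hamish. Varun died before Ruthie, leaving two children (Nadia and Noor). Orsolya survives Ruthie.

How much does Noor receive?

The entire $504,000 passes to the descendants.
That amount ($504,000) is divided into 4 shares of $126,000: Orsolya takes $126,000; Vikram's $126,000 share passes to Vikram's issue; Ulric's $126,000 share passes to Ulric's issue; Varun's $126,000 share passes to Varun's issue.
Vikram's share ($126,000) is divided into 3 shares of $42,000: Marisol, Matthias, and Bertrand each take $42,000.
Ulric's share ($126,000) passes entirely to Hamish.
Varun's share ($126,000) is divided into 2 shares of $63,000: Nadia and Noor each take $63,000.

Noor receives $63,000.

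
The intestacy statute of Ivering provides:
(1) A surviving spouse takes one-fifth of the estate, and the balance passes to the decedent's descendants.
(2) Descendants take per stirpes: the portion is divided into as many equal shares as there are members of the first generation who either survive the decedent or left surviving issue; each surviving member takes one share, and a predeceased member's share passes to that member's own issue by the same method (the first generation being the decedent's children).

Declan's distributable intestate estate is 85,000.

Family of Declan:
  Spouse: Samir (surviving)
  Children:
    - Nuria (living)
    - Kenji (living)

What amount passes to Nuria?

Nuria receives 34,000.

Samir takes one-fifth of 85,000 = 17,000. The remaining 68,000 passes to the descendants.
The descendants' portion (68,000) is divided into 2 shares of 34,000: Nuria and Kenji each take 34,000.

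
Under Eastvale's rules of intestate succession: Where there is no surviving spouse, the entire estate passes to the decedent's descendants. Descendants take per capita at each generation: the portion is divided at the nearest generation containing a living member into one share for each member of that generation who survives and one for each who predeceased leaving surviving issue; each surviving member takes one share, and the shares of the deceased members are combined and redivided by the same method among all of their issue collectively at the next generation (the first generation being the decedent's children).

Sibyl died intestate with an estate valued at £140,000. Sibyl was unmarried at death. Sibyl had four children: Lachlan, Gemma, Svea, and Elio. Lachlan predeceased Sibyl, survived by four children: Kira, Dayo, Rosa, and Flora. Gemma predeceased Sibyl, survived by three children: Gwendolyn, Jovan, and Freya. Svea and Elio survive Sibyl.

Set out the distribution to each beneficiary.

Kira: £10,000; Dayo: £10,000; Rosa: £10,000; Flora: £10,000; Gwendolyn: £10,000; Jovan: £10,000; Freya: £10,000; Svea: £35,000; Elio: £35,000

The entire £140,000 passes to the descendants.
That amount (£140,000) is divided at the children's generation into 4 shares of £35,000. Svea and Elio each take £35,000. The 2 shares of the deceased (Lachlan and Gemma) are combined into a pool of £70,000.
That pool (£70,000) is divided at the grandchildren's generation equally among Kira, Dayo, Rosa, Flora, Gwendolyn, Jovan, and Freya: £10,000 each.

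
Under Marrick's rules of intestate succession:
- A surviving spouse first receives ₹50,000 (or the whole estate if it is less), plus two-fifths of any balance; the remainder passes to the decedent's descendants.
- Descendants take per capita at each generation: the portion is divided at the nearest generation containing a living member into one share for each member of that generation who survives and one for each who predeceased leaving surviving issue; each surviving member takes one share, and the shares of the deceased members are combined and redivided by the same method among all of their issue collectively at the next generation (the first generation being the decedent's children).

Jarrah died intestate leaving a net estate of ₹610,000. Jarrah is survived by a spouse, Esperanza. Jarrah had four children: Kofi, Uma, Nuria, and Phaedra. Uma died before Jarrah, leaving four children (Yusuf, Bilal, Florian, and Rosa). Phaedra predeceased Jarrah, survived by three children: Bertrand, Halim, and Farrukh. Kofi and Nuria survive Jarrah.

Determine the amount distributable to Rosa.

Esperanza first takes ₹50,000, leaving a balance of ₹560,000. Esperanza then takes two-fifths of the balance (₹224,000), for a total of ₹274,000. The remaining ₹336,000 passes to the descendants.
The descendants' portion (₹336,000) is divided at the children's generation into 4 shares of ₹84,000. Kofi and Nuria each take ₹84,000. The 2 shares of the deceased (Uma and Phaedra) are combined into a pool of ₹168,000.
That pool (₹168,000) is divided at the grandchildren's generation equally among Yusuf, Bilal, Florian, Rosa, Bertrand, Halim, and Farrukh: ₹24,000 each.

Rosa receives ₹24,000.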